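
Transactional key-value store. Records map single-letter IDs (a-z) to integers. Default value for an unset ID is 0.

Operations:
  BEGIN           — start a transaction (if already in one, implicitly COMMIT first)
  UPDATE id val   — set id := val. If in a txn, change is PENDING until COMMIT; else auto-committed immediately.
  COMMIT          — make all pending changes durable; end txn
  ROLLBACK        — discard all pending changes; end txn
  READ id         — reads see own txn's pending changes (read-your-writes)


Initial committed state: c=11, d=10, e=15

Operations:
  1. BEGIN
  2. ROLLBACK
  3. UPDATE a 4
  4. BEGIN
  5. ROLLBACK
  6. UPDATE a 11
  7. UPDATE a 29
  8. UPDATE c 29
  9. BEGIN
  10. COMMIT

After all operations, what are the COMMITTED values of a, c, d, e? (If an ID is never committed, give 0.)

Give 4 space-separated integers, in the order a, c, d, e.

Initial committed: {c=11, d=10, e=15}
Op 1: BEGIN: in_txn=True, pending={}
Op 2: ROLLBACK: discarded pending []; in_txn=False
Op 3: UPDATE a=4 (auto-commit; committed a=4)
Op 4: BEGIN: in_txn=True, pending={}
Op 5: ROLLBACK: discarded pending []; in_txn=False
Op 6: UPDATE a=11 (auto-commit; committed a=11)
Op 7: UPDATE a=29 (auto-commit; committed a=29)
Op 8: UPDATE c=29 (auto-commit; committed c=29)
Op 9: BEGIN: in_txn=True, pending={}
Op 10: COMMIT: merged [] into committed; committed now {a=29, c=29, d=10, e=15}
Final committed: {a=29, c=29, d=10, e=15}

Answer: 29 29 10 15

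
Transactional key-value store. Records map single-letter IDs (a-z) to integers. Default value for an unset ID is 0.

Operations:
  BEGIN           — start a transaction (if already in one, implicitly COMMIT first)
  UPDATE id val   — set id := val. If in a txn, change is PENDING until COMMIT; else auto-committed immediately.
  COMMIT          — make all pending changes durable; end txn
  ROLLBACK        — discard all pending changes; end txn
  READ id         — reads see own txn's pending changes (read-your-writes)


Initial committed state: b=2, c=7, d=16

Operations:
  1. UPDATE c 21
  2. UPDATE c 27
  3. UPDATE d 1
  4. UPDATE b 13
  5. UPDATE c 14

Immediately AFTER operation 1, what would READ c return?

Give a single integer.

Answer: 21

Derivation:
Initial committed: {b=2, c=7, d=16}
Op 1: UPDATE c=21 (auto-commit; committed c=21)
After op 1: visible(c) = 21 (pending={}, committed={b=2, c=21, d=16})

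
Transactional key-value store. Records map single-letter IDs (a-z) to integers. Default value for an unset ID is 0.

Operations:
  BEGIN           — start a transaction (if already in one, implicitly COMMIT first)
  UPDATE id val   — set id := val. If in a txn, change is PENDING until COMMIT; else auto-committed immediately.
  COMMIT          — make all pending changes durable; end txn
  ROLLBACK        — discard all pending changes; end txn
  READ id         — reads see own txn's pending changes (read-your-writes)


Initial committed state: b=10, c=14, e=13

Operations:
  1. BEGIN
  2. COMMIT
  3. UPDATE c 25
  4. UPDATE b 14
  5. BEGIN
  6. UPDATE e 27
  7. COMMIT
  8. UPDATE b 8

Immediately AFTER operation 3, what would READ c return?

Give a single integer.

Answer: 25

Derivation:
Initial committed: {b=10, c=14, e=13}
Op 1: BEGIN: in_txn=True, pending={}
Op 2: COMMIT: merged [] into committed; committed now {b=10, c=14, e=13}
Op 3: UPDATE c=25 (auto-commit; committed c=25)
After op 3: visible(c) = 25 (pending={}, committed={b=10, c=25, e=13})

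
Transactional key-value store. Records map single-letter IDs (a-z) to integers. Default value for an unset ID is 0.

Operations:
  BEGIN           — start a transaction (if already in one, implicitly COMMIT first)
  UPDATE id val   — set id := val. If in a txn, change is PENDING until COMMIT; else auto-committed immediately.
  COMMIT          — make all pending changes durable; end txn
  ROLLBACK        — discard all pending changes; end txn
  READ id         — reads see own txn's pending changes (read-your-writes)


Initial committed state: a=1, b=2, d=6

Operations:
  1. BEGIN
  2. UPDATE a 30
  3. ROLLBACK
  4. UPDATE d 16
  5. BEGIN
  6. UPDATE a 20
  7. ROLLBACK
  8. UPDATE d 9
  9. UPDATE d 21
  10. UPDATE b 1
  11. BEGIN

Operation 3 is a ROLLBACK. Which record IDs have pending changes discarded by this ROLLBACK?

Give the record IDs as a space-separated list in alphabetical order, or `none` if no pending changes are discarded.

Answer: a

Derivation:
Initial committed: {a=1, b=2, d=6}
Op 1: BEGIN: in_txn=True, pending={}
Op 2: UPDATE a=30 (pending; pending now {a=30})
Op 3: ROLLBACK: discarded pending ['a']; in_txn=False
Op 4: UPDATE d=16 (auto-commit; committed d=16)
Op 5: BEGIN: in_txn=True, pending={}
Op 6: UPDATE a=20 (pending; pending now {a=20})
Op 7: ROLLBACK: discarded pending ['a']; in_txn=False
Op 8: UPDATE d=9 (auto-commit; committed d=9)
Op 9: UPDATE d=21 (auto-commit; committed d=21)
Op 10: UPDATE b=1 (auto-commit; committed b=1)
Op 11: BEGIN: in_txn=True, pending={}
ROLLBACK at op 3 discards: ['a']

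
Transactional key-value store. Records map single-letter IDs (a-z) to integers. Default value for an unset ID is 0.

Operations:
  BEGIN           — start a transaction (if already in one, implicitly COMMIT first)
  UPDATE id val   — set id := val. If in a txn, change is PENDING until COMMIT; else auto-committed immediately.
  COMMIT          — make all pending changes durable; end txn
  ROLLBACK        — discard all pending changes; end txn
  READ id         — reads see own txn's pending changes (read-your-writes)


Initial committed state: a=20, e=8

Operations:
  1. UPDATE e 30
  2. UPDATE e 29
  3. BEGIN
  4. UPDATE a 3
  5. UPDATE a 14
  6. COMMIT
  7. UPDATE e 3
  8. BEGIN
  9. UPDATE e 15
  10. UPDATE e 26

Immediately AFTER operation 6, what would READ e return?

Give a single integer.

Answer: 29

Derivation:
Initial committed: {a=20, e=8}
Op 1: UPDATE e=30 (auto-commit; committed e=30)
Op 2: UPDATE e=29 (auto-commit; committed e=29)
Op 3: BEGIN: in_txn=True, pending={}
Op 4: UPDATE a=3 (pending; pending now {a=3})
Op 5: UPDATE a=14 (pending; pending now {a=14})
Op 6: COMMIT: merged ['a'] into committed; committed now {a=14, e=29}
After op 6: visible(e) = 29 (pending={}, committed={a=14, e=29})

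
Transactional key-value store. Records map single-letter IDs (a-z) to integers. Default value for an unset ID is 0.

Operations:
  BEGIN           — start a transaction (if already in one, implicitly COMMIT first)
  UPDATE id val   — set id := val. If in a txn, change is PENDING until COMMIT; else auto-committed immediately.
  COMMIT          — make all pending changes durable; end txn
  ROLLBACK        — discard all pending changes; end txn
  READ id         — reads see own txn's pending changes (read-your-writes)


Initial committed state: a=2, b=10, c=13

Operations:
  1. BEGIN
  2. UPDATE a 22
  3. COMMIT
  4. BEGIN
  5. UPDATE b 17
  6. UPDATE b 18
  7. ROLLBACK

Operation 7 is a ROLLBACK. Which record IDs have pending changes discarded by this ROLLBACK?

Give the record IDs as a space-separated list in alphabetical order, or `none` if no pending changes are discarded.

Initial committed: {a=2, b=10, c=13}
Op 1: BEGIN: in_txn=True, pending={}
Op 2: UPDATE a=22 (pending; pending now {a=22})
Op 3: COMMIT: merged ['a'] into committed; committed now {a=22, b=10, c=13}
Op 4: BEGIN: in_txn=True, pending={}
Op 5: UPDATE b=17 (pending; pending now {b=17})
Op 6: UPDATE b=18 (pending; pending now {b=18})
Op 7: ROLLBACK: discarded pending ['b']; in_txn=False
ROLLBACK at op 7 discards: ['b']

Answer: b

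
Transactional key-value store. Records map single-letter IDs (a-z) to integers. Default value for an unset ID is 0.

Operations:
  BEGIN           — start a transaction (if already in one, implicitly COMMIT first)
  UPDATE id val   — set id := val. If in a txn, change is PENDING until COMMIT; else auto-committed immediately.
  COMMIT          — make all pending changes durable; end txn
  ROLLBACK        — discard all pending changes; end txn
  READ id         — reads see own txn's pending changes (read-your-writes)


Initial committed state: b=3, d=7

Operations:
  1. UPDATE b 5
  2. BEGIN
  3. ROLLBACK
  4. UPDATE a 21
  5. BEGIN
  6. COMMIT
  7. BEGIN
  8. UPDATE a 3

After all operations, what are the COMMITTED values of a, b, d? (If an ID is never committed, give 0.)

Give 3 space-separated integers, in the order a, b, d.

Initial committed: {b=3, d=7}
Op 1: UPDATE b=5 (auto-commit; committed b=5)
Op 2: BEGIN: in_txn=True, pending={}
Op 3: ROLLBACK: discarded pending []; in_txn=False
Op 4: UPDATE a=21 (auto-commit; committed a=21)
Op 5: BEGIN: in_txn=True, pending={}
Op 6: COMMIT: merged [] into committed; committed now {a=21, b=5, d=7}
Op 7: BEGIN: in_txn=True, pending={}
Op 8: UPDATE a=3 (pending; pending now {a=3})
Final committed: {a=21, b=5, d=7}

Answer: 21 5 7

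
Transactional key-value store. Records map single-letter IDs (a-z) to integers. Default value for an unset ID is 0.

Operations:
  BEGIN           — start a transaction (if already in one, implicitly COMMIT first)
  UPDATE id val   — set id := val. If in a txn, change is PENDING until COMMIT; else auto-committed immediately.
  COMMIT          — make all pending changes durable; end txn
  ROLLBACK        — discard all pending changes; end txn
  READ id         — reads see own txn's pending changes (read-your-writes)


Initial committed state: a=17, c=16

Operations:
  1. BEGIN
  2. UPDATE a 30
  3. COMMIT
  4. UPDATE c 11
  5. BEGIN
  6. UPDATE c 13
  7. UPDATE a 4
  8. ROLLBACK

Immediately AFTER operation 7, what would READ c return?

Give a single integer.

Initial committed: {a=17, c=16}
Op 1: BEGIN: in_txn=True, pending={}
Op 2: UPDATE a=30 (pending; pending now {a=30})
Op 3: COMMIT: merged ['a'] into committed; committed now {a=30, c=16}
Op 4: UPDATE c=11 (auto-commit; committed c=11)
Op 5: BEGIN: in_txn=True, pending={}
Op 6: UPDATE c=13 (pending; pending now {c=13})
Op 7: UPDATE a=4 (pending; pending now {a=4, c=13})
After op 7: visible(c) = 13 (pending={a=4, c=13}, committed={a=30, c=11})

Answer: 13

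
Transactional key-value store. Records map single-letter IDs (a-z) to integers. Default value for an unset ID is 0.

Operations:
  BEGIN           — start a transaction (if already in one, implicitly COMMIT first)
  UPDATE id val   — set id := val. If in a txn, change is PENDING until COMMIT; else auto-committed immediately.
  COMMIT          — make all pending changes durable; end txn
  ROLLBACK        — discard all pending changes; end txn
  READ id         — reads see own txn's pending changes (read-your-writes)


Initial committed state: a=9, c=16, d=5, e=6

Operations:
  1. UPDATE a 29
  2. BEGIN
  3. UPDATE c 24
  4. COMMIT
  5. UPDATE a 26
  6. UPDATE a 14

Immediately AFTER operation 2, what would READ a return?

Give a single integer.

Initial committed: {a=9, c=16, d=5, e=6}
Op 1: UPDATE a=29 (auto-commit; committed a=29)
Op 2: BEGIN: in_txn=True, pending={}
After op 2: visible(a) = 29 (pending={}, committed={a=29, c=16, d=5, e=6})

Answer: 29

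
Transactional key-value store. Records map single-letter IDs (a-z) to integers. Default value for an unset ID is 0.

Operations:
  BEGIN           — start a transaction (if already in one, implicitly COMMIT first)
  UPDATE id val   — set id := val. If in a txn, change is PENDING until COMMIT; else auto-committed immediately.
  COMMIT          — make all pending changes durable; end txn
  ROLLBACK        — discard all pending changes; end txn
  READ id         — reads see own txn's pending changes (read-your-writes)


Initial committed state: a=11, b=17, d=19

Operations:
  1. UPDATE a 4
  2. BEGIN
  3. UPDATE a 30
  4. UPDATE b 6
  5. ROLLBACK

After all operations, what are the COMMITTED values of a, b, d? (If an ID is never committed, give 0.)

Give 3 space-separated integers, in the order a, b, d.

Initial committed: {a=11, b=17, d=19}
Op 1: UPDATE a=4 (auto-commit; committed a=4)
Op 2: BEGIN: in_txn=True, pending={}
Op 3: UPDATE a=30 (pending; pending now {a=30})
Op 4: UPDATE b=6 (pending; pending now {a=30, b=6})
Op 5: ROLLBACK: discarded pending ['a', 'b']; in_txn=False
Final committed: {a=4, b=17, d=19}

Answer: 4 17 19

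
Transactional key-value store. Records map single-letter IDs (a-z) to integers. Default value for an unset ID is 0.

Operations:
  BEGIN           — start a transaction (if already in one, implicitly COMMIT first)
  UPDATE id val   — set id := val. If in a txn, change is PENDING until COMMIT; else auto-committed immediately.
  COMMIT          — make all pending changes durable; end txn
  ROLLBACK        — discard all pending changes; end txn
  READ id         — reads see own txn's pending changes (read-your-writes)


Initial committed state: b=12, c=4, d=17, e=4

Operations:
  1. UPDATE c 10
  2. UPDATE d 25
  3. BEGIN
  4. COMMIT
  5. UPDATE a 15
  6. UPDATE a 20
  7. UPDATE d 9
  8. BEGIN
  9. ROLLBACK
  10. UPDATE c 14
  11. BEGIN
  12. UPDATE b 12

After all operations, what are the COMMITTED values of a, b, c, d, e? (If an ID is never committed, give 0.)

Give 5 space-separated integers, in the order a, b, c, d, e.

Initial committed: {b=12, c=4, d=17, e=4}
Op 1: UPDATE c=10 (auto-commit; committed c=10)
Op 2: UPDATE d=25 (auto-commit; committed d=25)
Op 3: BEGIN: in_txn=True, pending={}
Op 4: COMMIT: merged [] into committed; committed now {b=12, c=10, d=25, e=4}
Op 5: UPDATE a=15 (auto-commit; committed a=15)
Op 6: UPDATE a=20 (auto-commit; committed a=20)
Op 7: UPDATE d=9 (auto-commit; committed d=9)
Op 8: BEGIN: in_txn=True, pending={}
Op 9: ROLLBACK: discarded pending []; in_txn=False
Op 10: UPDATE c=14 (auto-commit; committed c=14)
Op 11: BEGIN: in_txn=True, pending={}
Op 12: UPDATE b=12 (pending; pending now {b=12})
Final committed: {a=20, b=12, c=14, d=9, e=4}

Answer: 20 12 14 9 4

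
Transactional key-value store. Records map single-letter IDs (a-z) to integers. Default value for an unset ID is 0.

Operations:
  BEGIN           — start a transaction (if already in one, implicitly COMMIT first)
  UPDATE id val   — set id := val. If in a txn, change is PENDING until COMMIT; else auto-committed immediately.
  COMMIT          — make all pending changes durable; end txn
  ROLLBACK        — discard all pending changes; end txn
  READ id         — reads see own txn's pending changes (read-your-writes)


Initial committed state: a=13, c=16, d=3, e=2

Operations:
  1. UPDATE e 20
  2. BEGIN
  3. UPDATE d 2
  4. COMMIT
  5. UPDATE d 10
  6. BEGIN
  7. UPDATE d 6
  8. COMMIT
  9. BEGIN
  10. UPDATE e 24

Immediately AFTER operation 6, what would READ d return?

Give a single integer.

Initial committed: {a=13, c=16, d=3, e=2}
Op 1: UPDATE e=20 (auto-commit; committed e=20)
Op 2: BEGIN: in_txn=True, pending={}
Op 3: UPDATE d=2 (pending; pending now {d=2})
Op 4: COMMIT: merged ['d'] into committed; committed now {a=13, c=16, d=2, e=20}
Op 5: UPDATE d=10 (auto-commit; committed d=10)
Op 6: BEGIN: in_txn=True, pending={}
After op 6: visible(d) = 10 (pending={}, committed={a=13, c=16, d=10, e=20})

Answer: 10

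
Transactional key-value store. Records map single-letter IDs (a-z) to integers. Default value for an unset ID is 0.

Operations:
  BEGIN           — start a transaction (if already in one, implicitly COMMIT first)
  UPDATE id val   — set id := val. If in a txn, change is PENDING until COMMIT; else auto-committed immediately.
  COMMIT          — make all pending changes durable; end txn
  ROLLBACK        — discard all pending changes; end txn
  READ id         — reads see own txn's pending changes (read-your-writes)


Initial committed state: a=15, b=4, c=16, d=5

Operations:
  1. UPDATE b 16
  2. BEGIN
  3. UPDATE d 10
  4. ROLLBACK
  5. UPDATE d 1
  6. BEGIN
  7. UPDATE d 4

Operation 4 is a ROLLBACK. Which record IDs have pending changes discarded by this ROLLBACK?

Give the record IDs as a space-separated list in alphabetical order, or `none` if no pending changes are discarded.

Answer: d

Derivation:
Initial committed: {a=15, b=4, c=16, d=5}
Op 1: UPDATE b=16 (auto-commit; committed b=16)
Op 2: BEGIN: in_txn=True, pending={}
Op 3: UPDATE d=10 (pending; pending now {d=10})
Op 4: ROLLBACK: discarded pending ['d']; in_txn=False
Op 5: UPDATE d=1 (auto-commit; committed d=1)
Op 6: BEGIN: in_txn=True, pending={}
Op 7: UPDATE d=4 (pending; pending now {d=4})
ROLLBACK at op 4 discards: ['d']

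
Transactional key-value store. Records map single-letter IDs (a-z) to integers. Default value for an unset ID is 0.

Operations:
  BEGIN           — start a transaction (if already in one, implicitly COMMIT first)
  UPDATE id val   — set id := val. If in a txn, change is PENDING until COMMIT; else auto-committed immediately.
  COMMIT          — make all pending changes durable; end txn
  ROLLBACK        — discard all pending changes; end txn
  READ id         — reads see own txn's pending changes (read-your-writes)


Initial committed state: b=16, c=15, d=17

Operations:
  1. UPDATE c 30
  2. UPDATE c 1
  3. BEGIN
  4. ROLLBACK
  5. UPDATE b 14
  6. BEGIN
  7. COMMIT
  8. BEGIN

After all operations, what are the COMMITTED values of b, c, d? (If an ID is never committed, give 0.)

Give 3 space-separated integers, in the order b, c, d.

Answer: 14 1 17

Derivation:
Initial committed: {b=16, c=15, d=17}
Op 1: UPDATE c=30 (auto-commit; committed c=30)
Op 2: UPDATE c=1 (auto-commit; committed c=1)
Op 3: BEGIN: in_txn=True, pending={}
Op 4: ROLLBACK: discarded pending []; in_txn=False
Op 5: UPDATE b=14 (auto-commit; committed b=14)
Op 6: BEGIN: in_txn=True, pending={}
Op 7: COMMIT: merged [] into committed; committed now {b=14, c=1, d=17}
Op 8: BEGIN: in_txn=True, pending={}
Final committed: {b=14, c=1, d=17}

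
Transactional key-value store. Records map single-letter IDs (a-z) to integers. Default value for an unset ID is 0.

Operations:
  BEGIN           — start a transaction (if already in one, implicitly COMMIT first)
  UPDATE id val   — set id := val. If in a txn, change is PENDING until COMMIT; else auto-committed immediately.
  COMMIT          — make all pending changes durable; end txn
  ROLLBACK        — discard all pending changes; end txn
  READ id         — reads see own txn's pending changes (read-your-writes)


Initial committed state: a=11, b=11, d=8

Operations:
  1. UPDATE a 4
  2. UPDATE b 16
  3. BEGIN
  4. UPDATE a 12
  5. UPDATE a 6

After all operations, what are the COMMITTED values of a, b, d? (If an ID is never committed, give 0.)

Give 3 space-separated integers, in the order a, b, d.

Answer: 4 16 8

Derivation:
Initial committed: {a=11, b=11, d=8}
Op 1: UPDATE a=4 (auto-commit; committed a=4)
Op 2: UPDATE b=16 (auto-commit; committed b=16)
Op 3: BEGIN: in_txn=True, pending={}
Op 4: UPDATE a=12 (pending; pending now {a=12})
Op 5: UPDATE a=6 (pending; pending now {a=6})
Final committed: {a=4, b=16, d=8}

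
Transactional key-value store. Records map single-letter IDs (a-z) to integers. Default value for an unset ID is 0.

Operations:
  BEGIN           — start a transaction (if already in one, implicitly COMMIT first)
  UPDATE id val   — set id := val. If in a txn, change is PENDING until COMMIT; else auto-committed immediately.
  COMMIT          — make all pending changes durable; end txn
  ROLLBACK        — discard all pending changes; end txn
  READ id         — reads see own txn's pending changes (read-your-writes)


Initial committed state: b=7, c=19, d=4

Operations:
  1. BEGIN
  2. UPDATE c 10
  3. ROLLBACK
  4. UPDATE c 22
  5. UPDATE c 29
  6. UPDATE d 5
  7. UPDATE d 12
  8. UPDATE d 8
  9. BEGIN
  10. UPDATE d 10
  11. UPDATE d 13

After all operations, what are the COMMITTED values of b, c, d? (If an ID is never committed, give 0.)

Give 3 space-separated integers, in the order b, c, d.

Answer: 7 29 8

Derivation:
Initial committed: {b=7, c=19, d=4}
Op 1: BEGIN: in_txn=True, pending={}
Op 2: UPDATE c=10 (pending; pending now {c=10})
Op 3: ROLLBACK: discarded pending ['c']; in_txn=False
Op 4: UPDATE c=22 (auto-commit; committed c=22)
Op 5: UPDATE c=29 (auto-commit; committed c=29)
Op 6: UPDATE d=5 (auto-commit; committed d=5)
Op 7: UPDATE d=12 (auto-commit; committed d=12)
Op 8: UPDATE d=8 (auto-commit; committed d=8)
Op 9: BEGIN: in_txn=True, pending={}
Op 10: UPDATE d=10 (pending; pending now {d=10})
Op 11: UPDATE d=13 (pending; pending now {d=13})
Final committed: {b=7, c=29, d=8}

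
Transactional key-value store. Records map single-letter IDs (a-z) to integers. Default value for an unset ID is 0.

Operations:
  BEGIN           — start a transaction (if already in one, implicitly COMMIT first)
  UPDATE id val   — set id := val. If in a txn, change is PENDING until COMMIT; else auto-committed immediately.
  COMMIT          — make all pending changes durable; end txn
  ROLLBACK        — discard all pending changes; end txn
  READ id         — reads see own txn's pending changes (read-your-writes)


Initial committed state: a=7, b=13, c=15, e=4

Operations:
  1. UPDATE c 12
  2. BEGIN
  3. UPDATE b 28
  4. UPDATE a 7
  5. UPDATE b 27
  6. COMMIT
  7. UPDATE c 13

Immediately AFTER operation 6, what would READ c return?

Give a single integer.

Initial committed: {a=7, b=13, c=15, e=4}
Op 1: UPDATE c=12 (auto-commit; committed c=12)
Op 2: BEGIN: in_txn=True, pending={}
Op 3: UPDATE b=28 (pending; pending now {b=28})
Op 4: UPDATE a=7 (pending; pending now {a=7, b=28})
Op 5: UPDATE b=27 (pending; pending now {a=7, b=27})
Op 6: COMMIT: merged ['a', 'b'] into committed; committed now {a=7, b=27, c=12, e=4}
After op 6: visible(c) = 12 (pending={}, committed={a=7, b=27, c=12, e=4})

Answer: 12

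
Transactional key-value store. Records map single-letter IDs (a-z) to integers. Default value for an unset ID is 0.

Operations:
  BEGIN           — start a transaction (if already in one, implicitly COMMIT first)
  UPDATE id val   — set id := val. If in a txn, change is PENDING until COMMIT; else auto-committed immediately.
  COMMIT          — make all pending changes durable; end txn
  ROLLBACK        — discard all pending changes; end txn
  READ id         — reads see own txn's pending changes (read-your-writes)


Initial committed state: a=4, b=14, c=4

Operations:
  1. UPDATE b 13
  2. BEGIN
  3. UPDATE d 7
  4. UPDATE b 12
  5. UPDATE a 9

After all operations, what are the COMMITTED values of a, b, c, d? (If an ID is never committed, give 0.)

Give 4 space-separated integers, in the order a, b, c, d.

Initial committed: {a=4, b=14, c=4}
Op 1: UPDATE b=13 (auto-commit; committed b=13)
Op 2: BEGIN: in_txn=True, pending={}
Op 3: UPDATE d=7 (pending; pending now {d=7})
Op 4: UPDATE b=12 (pending; pending now {b=12, d=7})
Op 5: UPDATE a=9 (pending; pending now {a=9, b=12, d=7})
Final committed: {a=4, b=13, c=4}

Answer: 4 13 4 0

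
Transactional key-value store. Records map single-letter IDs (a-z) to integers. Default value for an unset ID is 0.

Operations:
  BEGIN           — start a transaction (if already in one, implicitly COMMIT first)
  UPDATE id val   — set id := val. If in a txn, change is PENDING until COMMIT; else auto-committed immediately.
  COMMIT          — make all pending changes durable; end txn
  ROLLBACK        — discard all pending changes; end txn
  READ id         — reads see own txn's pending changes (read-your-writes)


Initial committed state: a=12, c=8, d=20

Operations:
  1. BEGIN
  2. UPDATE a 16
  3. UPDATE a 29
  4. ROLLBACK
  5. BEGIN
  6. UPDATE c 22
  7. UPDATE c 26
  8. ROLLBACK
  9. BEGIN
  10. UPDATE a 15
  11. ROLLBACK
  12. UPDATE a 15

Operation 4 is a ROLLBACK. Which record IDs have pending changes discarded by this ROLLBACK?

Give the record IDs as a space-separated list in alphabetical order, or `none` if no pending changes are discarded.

Answer: a

Derivation:
Initial committed: {a=12, c=8, d=20}
Op 1: BEGIN: in_txn=True, pending={}
Op 2: UPDATE a=16 (pending; pending now {a=16})
Op 3: UPDATE a=29 (pending; pending now {a=29})
Op 4: ROLLBACK: discarded pending ['a']; in_txn=False
Op 5: BEGIN: in_txn=True, pending={}
Op 6: UPDATE c=22 (pending; pending now {c=22})
Op 7: UPDATE c=26 (pending; pending now {c=26})
Op 8: ROLLBACK: discarded pending ['c']; in_txn=False
Op 9: BEGIN: in_txn=True, pending={}
Op 10: UPDATE a=15 (pending; pending now {a=15})
Op 11: ROLLBACK: discarded pending ['a']; in_txn=False
Op 12: UPDATE a=15 (auto-commit; committed a=15)
ROLLBACK at op 4 discards: ['a']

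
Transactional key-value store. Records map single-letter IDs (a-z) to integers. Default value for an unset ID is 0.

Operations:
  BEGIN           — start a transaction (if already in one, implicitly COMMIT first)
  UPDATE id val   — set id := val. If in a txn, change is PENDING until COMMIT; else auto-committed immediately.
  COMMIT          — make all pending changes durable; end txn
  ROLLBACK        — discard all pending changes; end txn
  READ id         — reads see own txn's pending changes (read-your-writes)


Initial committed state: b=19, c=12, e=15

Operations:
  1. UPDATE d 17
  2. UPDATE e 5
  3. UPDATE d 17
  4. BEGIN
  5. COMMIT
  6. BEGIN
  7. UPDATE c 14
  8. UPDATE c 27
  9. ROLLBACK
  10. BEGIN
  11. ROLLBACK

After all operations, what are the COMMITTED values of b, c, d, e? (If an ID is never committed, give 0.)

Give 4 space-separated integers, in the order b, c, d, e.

Answer: 19 12 17 5

Derivation:
Initial committed: {b=19, c=12, e=15}
Op 1: UPDATE d=17 (auto-commit; committed d=17)
Op 2: UPDATE e=5 (auto-commit; committed e=5)
Op 3: UPDATE d=17 (auto-commit; committed d=17)
Op 4: BEGIN: in_txn=True, pending={}
Op 5: COMMIT: merged [] into committed; committed now {b=19, c=12, d=17, e=5}
Op 6: BEGIN: in_txn=True, pending={}
Op 7: UPDATE c=14 (pending; pending now {c=14})
Op 8: UPDATE c=27 (pending; pending now {c=27})
Op 9: ROLLBACK: discarded pending ['c']; in_txn=False
Op 10: BEGIN: in_txn=True, pending={}
Op 11: ROLLBACK: discarded pending []; in_txn=False
Final committed: {b=19, c=12, d=17, e=5}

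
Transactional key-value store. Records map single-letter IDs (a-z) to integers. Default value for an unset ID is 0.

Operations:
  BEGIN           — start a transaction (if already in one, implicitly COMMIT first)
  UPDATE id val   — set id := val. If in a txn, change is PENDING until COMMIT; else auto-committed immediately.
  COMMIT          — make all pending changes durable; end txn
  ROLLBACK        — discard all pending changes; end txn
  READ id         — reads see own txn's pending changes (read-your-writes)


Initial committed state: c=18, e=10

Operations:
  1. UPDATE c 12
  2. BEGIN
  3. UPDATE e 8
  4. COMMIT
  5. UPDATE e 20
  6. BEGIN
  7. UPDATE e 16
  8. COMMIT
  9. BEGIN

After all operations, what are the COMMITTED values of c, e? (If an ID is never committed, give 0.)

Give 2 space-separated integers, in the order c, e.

Answer: 12 16

Derivation:
Initial committed: {c=18, e=10}
Op 1: UPDATE c=12 (auto-commit; committed c=12)
Op 2: BEGIN: in_txn=True, pending={}
Op 3: UPDATE e=8 (pending; pending now {e=8})
Op 4: COMMIT: merged ['e'] into committed; committed now {c=12, e=8}
Op 5: UPDATE e=20 (auto-commit; committed e=20)
Op 6: BEGIN: in_txn=True, pending={}
Op 7: UPDATE e=16 (pending; pending now {e=16})
Op 8: COMMIT: merged ['e'] into committed; committed now {c=12, e=16}
Op 9: BEGIN: in_txn=True, pending={}
Final committed: {c=12, e=16}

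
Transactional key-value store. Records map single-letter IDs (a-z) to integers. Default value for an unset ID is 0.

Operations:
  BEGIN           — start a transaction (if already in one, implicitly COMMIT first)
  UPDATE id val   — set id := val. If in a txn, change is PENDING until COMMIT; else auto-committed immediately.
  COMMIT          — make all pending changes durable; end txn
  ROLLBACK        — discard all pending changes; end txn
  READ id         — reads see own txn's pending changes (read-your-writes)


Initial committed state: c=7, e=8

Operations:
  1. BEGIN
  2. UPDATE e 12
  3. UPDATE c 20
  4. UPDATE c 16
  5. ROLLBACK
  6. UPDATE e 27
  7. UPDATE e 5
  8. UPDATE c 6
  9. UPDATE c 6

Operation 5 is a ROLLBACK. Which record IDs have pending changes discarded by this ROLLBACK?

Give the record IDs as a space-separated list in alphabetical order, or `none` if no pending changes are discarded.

Answer: c e

Derivation:
Initial committed: {c=7, e=8}
Op 1: BEGIN: in_txn=True, pending={}
Op 2: UPDATE e=12 (pending; pending now {e=12})
Op 3: UPDATE c=20 (pending; pending now {c=20, e=12})
Op 4: UPDATE c=16 (pending; pending now {c=16, e=12})
Op 5: ROLLBACK: discarded pending ['c', 'e']; in_txn=False
Op 6: UPDATE e=27 (auto-commit; committed e=27)
Op 7: UPDATE e=5 (auto-commit; committed e=5)
Op 8: UPDATE c=6 (auto-commit; committed c=6)
Op 9: UPDATE c=6 (auto-commit; committed c=6)
ROLLBACK at op 5 discards: ['c', 'e']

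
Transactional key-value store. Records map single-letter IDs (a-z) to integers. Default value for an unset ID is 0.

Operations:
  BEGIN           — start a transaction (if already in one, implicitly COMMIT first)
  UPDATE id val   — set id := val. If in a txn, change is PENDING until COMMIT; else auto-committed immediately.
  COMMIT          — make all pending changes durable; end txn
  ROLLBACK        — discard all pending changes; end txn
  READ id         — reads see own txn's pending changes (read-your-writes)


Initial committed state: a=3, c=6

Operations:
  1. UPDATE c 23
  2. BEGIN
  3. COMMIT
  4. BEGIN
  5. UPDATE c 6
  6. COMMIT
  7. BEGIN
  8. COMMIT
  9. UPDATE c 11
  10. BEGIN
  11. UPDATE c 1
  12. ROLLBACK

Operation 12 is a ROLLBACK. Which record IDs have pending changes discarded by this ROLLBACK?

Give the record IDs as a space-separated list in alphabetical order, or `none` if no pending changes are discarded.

Answer: c

Derivation:
Initial committed: {a=3, c=6}
Op 1: UPDATE c=23 (auto-commit; committed c=23)
Op 2: BEGIN: in_txn=True, pending={}
Op 3: COMMIT: merged [] into committed; committed now {a=3, c=23}
Op 4: BEGIN: in_txn=True, pending={}
Op 5: UPDATE c=6 (pending; pending now {c=6})
Op 6: COMMIT: merged ['c'] into committed; committed now {a=3, c=6}
Op 7: BEGIN: in_txn=True, pending={}
Op 8: COMMIT: merged [] into committed; committed now {a=3, c=6}
Op 9: UPDATE c=11 (auto-commit; committed c=11)
Op 10: BEGIN: in_txn=True, pending={}
Op 11: UPDATE c=1 (pending; pending now {c=1})
Op 12: ROLLBACK: discarded pending ['c']; in_txn=False
ROLLBACK at op 12 discards: ['c']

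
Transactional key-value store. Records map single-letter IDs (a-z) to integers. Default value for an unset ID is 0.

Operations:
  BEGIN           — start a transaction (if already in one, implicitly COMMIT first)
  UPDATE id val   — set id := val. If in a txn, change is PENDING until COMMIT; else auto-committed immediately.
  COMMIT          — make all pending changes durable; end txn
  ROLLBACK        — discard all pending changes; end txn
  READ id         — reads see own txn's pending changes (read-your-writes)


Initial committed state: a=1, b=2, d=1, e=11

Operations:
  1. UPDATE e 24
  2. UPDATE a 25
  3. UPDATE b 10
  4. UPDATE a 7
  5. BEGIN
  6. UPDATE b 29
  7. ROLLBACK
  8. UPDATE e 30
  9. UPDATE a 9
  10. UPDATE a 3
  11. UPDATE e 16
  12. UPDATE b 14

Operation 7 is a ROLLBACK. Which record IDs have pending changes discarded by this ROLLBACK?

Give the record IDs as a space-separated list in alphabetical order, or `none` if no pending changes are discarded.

Initial committed: {a=1, b=2, d=1, e=11}
Op 1: UPDATE e=24 (auto-commit; committed e=24)
Op 2: UPDATE a=25 (auto-commit; committed a=25)
Op 3: UPDATE b=10 (auto-commit; committed b=10)
Op 4: UPDATE a=7 (auto-commit; committed a=7)
Op 5: BEGIN: in_txn=True, pending={}
Op 6: UPDATE b=29 (pending; pending now {b=29})
Op 7: ROLLBACK: discarded pending ['b']; in_txn=False
Op 8: UPDATE e=30 (auto-commit; committed e=30)
Op 9: UPDATE a=9 (auto-commit; committed a=9)
Op 10: UPDATE a=3 (auto-commit; committed a=3)
Op 11: UPDATE e=16 (auto-commit; committed e=16)
Op 12: UPDATE b=14 (auto-commit; committed b=14)
ROLLBACK at op 7 discards: ['b']

Answer: b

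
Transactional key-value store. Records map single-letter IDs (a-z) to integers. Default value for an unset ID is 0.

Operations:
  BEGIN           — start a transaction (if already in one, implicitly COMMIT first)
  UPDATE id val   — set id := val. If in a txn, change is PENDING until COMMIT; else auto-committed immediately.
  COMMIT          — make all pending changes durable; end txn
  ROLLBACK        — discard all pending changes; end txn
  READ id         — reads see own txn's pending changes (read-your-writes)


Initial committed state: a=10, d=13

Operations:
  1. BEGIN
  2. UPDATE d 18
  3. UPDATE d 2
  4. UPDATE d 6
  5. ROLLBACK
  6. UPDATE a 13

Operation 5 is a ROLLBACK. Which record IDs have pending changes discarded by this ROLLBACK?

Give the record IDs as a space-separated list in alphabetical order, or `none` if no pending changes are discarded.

Initial committed: {a=10, d=13}
Op 1: BEGIN: in_txn=True, pending={}
Op 2: UPDATE d=18 (pending; pending now {d=18})
Op 3: UPDATE d=2 (pending; pending now {d=2})
Op 4: UPDATE d=6 (pending; pending now {d=6})
Op 5: ROLLBACK: discarded pending ['d']; in_txn=False
Op 6: UPDATE a=13 (auto-commit; committed a=13)
ROLLBACK at op 5 discards: ['d']

Answer: d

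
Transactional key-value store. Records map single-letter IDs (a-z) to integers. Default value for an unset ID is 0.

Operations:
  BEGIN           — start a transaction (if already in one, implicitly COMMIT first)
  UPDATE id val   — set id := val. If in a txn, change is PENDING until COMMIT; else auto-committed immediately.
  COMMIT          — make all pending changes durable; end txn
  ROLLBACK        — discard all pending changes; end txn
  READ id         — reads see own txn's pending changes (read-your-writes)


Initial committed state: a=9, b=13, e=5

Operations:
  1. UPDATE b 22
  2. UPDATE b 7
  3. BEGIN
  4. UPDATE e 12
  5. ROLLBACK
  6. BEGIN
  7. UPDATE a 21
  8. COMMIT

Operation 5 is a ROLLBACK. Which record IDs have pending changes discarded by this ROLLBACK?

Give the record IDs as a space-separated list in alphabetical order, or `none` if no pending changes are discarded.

Answer: e

Derivation:
Initial committed: {a=9, b=13, e=5}
Op 1: UPDATE b=22 (auto-commit; committed b=22)
Op 2: UPDATE b=7 (auto-commit; committed b=7)
Op 3: BEGIN: in_txn=True, pending={}
Op 4: UPDATE e=12 (pending; pending now {e=12})
Op 5: ROLLBACK: discarded pending ['e']; in_txn=False
Op 6: BEGIN: in_txn=True, pending={}
Op 7: UPDATE a=21 (pending; pending now {a=21})
Op 8: COMMIT: merged ['a'] into committed; committed now {a=21, b=7, e=5}
ROLLBACK at op 5 discards: ['e']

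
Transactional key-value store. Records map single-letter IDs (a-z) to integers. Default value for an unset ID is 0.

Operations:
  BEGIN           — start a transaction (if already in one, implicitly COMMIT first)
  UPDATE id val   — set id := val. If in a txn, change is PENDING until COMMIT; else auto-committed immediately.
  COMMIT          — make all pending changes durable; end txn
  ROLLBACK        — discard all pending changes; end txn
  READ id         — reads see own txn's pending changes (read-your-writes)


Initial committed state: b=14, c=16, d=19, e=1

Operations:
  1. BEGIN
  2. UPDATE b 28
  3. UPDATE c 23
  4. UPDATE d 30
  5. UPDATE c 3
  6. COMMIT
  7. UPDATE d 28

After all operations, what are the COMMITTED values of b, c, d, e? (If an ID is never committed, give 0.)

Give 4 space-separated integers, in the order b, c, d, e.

Initial committed: {b=14, c=16, d=19, e=1}
Op 1: BEGIN: in_txn=True, pending={}
Op 2: UPDATE b=28 (pending; pending now {b=28})
Op 3: UPDATE c=23 (pending; pending now {b=28, c=23})
Op 4: UPDATE d=30 (pending; pending now {b=28, c=23, d=30})
Op 5: UPDATE c=3 (pending; pending now {b=28, c=3, d=30})
Op 6: COMMIT: merged ['b', 'c', 'd'] into committed; committed now {b=28, c=3, d=30, e=1}
Op 7: UPDATE d=28 (auto-commit; committed d=28)
Final committed: {b=28, c=3, d=28, e=1}

Answer: 28 3 28 1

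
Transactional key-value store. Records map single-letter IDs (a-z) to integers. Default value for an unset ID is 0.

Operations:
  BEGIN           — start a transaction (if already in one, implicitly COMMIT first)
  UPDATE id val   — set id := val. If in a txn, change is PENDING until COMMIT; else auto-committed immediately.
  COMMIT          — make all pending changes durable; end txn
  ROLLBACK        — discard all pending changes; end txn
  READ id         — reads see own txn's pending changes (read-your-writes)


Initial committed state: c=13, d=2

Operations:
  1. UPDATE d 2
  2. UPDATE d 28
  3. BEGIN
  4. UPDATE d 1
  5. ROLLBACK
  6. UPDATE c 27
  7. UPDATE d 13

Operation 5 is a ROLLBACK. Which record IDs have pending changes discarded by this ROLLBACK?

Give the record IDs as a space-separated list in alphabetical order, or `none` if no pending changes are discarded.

Answer: d

Derivation:
Initial committed: {c=13, d=2}
Op 1: UPDATE d=2 (auto-commit; committed d=2)
Op 2: UPDATE d=28 (auto-commit; committed d=28)
Op 3: BEGIN: in_txn=True, pending={}
Op 4: UPDATE d=1 (pending; pending now {d=1})
Op 5: ROLLBACK: discarded pending ['d']; in_txn=False
Op 6: UPDATE c=27 (auto-commit; committed c=27)
Op 7: UPDATE d=13 (auto-commit; committed d=13)
ROLLBACK at op 5 discards: ['d']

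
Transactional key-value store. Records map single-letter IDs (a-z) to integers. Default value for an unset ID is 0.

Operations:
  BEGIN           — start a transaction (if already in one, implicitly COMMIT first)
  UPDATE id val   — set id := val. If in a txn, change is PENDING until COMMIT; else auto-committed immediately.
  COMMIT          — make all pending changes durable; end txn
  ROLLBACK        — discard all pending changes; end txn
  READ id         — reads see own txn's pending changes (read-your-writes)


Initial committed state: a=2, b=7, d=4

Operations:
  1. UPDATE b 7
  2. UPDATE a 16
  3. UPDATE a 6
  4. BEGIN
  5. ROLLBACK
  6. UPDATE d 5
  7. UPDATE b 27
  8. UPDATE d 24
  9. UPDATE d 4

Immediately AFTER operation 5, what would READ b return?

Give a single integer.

Initial committed: {a=2, b=7, d=4}
Op 1: UPDATE b=7 (auto-commit; committed b=7)
Op 2: UPDATE a=16 (auto-commit; committed a=16)
Op 3: UPDATE a=6 (auto-commit; committed a=6)
Op 4: BEGIN: in_txn=True, pending={}
Op 5: ROLLBACK: discarded pending []; in_txn=False
After op 5: visible(b) = 7 (pending={}, committed={a=6, b=7, d=4})

Answer: 7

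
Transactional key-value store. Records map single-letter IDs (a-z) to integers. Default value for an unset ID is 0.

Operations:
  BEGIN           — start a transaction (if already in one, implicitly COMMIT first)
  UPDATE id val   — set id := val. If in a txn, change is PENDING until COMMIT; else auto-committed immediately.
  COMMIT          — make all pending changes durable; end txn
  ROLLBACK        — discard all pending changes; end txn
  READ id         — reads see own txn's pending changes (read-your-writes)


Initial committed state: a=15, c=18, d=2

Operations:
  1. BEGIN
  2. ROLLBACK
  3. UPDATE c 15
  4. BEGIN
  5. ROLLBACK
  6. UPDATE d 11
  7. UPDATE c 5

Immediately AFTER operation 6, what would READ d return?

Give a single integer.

Initial committed: {a=15, c=18, d=2}
Op 1: BEGIN: in_txn=True, pending={}
Op 2: ROLLBACK: discarded pending []; in_txn=False
Op 3: UPDATE c=15 (auto-commit; committed c=15)
Op 4: BEGIN: in_txn=True, pending={}
Op 5: ROLLBACK: discarded pending []; in_txn=False
Op 6: UPDATE d=11 (auto-commit; committed d=11)
After op 6: visible(d) = 11 (pending={}, committed={a=15, c=15, d=11})

Answer: 11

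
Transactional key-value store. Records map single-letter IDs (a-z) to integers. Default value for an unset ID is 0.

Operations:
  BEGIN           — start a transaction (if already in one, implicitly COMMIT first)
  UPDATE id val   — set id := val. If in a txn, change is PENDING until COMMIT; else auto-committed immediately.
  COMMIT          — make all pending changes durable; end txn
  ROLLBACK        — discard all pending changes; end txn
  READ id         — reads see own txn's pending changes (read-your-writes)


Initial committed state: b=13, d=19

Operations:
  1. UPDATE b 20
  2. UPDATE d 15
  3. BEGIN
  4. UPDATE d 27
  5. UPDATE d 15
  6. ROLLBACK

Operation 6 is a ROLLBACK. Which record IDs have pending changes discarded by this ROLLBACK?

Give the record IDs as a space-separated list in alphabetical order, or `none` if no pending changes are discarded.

Answer: d

Derivation:
Initial committed: {b=13, d=19}
Op 1: UPDATE b=20 (auto-commit; committed b=20)
Op 2: UPDATE d=15 (auto-commit; committed d=15)
Op 3: BEGIN: in_txn=True, pending={}
Op 4: UPDATE d=27 (pending; pending now {d=27})
Op 5: UPDATE d=15 (pending; pending now {d=15})
Op 6: ROLLBACK: discarded pending ['d']; in_txn=False
ROLLBACK at op 6 discards: ['d']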